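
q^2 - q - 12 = (q - 4)*(q + 3)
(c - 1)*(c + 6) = c^2 + 5*c - 6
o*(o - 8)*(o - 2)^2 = o^4 - 12*o^3 + 36*o^2 - 32*o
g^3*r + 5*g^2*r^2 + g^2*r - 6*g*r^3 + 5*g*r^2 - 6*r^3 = (g - r)*(g + 6*r)*(g*r + r)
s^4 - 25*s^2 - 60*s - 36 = (s - 6)*(s + 1)*(s + 2)*(s + 3)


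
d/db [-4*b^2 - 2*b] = -8*b - 2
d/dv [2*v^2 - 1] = 4*v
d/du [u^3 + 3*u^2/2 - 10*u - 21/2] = 3*u^2 + 3*u - 10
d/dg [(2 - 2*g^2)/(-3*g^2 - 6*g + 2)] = 4*(3*g^2 + g + 3)/(9*g^4 + 36*g^3 + 24*g^2 - 24*g + 4)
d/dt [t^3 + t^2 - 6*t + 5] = 3*t^2 + 2*t - 6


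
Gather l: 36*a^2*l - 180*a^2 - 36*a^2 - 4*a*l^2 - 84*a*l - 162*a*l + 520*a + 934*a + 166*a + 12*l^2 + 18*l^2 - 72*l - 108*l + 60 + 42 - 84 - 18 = -216*a^2 + 1620*a + l^2*(30 - 4*a) + l*(36*a^2 - 246*a - 180)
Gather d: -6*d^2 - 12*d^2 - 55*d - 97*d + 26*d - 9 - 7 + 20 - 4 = -18*d^2 - 126*d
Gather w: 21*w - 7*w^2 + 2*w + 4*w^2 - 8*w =-3*w^2 + 15*w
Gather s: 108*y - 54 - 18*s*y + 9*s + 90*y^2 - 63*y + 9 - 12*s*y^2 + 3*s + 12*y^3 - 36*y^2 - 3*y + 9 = s*(-12*y^2 - 18*y + 12) + 12*y^3 + 54*y^2 + 42*y - 36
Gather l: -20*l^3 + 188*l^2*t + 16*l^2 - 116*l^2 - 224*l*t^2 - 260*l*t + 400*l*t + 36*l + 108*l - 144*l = -20*l^3 + l^2*(188*t - 100) + l*(-224*t^2 + 140*t)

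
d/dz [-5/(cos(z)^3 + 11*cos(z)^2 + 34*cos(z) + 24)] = 5*(3*sin(z)^2 - 22*cos(z) - 37)*sin(z)/(cos(z)^3 + 11*cos(z)^2 + 34*cos(z) + 24)^2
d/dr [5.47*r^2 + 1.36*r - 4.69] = 10.94*r + 1.36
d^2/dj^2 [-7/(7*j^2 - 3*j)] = 14*(7*j*(7*j - 3) - (14*j - 3)^2)/(j^3*(7*j - 3)^3)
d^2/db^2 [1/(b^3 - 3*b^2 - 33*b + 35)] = 6*((1 - b)*(b^3 - 3*b^2 - 33*b + 35) + 3*(-b^2 + 2*b + 11)^2)/(b^3 - 3*b^2 - 33*b + 35)^3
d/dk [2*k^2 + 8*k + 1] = 4*k + 8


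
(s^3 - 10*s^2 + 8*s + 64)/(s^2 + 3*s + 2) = (s^2 - 12*s + 32)/(s + 1)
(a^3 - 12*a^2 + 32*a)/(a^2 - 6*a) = (a^2 - 12*a + 32)/(a - 6)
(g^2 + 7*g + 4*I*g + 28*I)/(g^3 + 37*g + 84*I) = (g + 7)/(g^2 - 4*I*g + 21)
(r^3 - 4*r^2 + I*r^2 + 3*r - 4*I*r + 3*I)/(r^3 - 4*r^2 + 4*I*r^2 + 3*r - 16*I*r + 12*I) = (r + I)/(r + 4*I)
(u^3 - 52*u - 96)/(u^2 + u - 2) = (u^2 - 2*u - 48)/(u - 1)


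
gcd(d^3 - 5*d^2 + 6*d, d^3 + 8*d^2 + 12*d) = d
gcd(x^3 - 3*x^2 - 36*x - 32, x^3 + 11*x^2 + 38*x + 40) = x + 4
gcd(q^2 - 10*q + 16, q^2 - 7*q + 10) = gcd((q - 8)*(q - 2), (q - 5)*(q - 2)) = q - 2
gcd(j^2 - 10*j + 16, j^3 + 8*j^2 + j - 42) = j - 2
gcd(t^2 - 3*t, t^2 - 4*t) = t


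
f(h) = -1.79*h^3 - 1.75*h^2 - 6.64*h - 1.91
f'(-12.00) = -737.92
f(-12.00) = 2918.89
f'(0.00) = -6.64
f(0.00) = -1.91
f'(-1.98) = -20.76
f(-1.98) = 18.27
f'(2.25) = -41.70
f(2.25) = -46.10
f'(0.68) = -11.50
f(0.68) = -7.80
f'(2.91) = -62.30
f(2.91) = -80.16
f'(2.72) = -55.89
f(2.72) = -68.94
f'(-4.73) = -110.23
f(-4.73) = 179.77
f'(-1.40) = -12.27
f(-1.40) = 8.87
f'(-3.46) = -58.82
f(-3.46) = 74.26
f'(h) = -5.37*h^2 - 3.5*h - 6.64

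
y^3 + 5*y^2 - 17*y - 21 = (y - 3)*(y + 1)*(y + 7)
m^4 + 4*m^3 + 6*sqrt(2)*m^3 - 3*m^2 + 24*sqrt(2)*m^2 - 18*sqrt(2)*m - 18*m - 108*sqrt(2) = (m - 2)*(m + 3)^2*(m + 6*sqrt(2))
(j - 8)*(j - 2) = j^2 - 10*j + 16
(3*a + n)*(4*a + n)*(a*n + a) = 12*a^3*n + 12*a^3 + 7*a^2*n^2 + 7*a^2*n + a*n^3 + a*n^2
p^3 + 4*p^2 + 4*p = p*(p + 2)^2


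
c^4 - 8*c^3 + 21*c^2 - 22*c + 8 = (c - 4)*(c - 2)*(c - 1)^2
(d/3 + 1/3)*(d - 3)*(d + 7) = d^3/3 + 5*d^2/3 - 17*d/3 - 7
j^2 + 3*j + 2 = (j + 1)*(j + 2)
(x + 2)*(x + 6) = x^2 + 8*x + 12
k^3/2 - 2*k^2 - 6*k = k*(k/2 + 1)*(k - 6)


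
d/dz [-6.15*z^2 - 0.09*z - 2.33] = -12.3*z - 0.09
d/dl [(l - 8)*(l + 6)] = 2*l - 2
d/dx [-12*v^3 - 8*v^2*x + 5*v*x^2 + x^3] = -8*v^2 + 10*v*x + 3*x^2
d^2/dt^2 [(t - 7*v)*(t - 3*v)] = 2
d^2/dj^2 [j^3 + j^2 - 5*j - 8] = 6*j + 2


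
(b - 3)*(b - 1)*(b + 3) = b^3 - b^2 - 9*b + 9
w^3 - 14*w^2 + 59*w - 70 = (w - 7)*(w - 5)*(w - 2)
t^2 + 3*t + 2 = (t + 1)*(t + 2)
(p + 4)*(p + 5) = p^2 + 9*p + 20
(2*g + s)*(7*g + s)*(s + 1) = 14*g^2*s + 14*g^2 + 9*g*s^2 + 9*g*s + s^3 + s^2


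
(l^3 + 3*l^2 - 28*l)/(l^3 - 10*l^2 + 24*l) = (l + 7)/(l - 6)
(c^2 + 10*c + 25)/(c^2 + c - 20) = (c + 5)/(c - 4)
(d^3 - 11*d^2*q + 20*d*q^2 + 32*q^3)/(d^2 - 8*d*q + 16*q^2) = (-d^2 + 7*d*q + 8*q^2)/(-d + 4*q)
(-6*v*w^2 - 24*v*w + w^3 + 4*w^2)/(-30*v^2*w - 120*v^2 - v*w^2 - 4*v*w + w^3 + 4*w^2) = w/(5*v + w)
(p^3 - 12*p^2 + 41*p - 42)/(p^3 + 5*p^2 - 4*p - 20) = (p^2 - 10*p + 21)/(p^2 + 7*p + 10)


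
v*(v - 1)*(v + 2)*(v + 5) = v^4 + 6*v^3 + 3*v^2 - 10*v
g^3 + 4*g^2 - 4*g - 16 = (g - 2)*(g + 2)*(g + 4)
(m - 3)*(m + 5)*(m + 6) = m^3 + 8*m^2 - 3*m - 90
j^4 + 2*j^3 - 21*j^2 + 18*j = j*(j - 3)*(j - 1)*(j + 6)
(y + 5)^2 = y^2 + 10*y + 25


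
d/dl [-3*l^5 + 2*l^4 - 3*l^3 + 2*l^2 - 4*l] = -15*l^4 + 8*l^3 - 9*l^2 + 4*l - 4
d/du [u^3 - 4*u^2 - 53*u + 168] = 3*u^2 - 8*u - 53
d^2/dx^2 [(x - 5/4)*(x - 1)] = 2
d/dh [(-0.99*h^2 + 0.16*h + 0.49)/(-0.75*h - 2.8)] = (0.7425*h^2 + 5.544*h - 0.0805)/(0.5625*h^2 + 4.2*h + 7.84)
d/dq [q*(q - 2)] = 2*q - 2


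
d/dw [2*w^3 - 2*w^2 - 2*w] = 6*w^2 - 4*w - 2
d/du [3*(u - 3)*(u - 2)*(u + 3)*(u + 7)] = 12*u^3 + 45*u^2 - 138*u - 135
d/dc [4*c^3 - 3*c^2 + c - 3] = 12*c^2 - 6*c + 1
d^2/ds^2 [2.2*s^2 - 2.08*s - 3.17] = 4.40000000000000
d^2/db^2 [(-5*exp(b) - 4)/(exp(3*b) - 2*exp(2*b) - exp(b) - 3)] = (-20*exp(6*b) - 6*exp(5*b) + 48*exp(4*b) - 241*exp(3*b) + 48*exp(2*b) + 107*exp(b) - 33)*exp(b)/(exp(9*b) - 6*exp(8*b) + 9*exp(7*b) - 5*exp(6*b) + 27*exp(5*b) - 24*exp(4*b) - 10*exp(3*b) - 63*exp(2*b) - 27*exp(b) - 27)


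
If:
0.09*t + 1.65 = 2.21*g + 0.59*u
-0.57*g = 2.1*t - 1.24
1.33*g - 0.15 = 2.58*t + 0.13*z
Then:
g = 0.0640303968477343*z + 0.824233042499296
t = 0.366755793226381 - 0.017379679144385*z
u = -0.242493810434725*z - 0.234825428022154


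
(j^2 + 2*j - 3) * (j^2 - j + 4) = j^4 + j^3 - j^2 + 11*j - 12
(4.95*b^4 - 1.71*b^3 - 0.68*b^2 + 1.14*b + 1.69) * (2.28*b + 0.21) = 11.286*b^5 - 2.8593*b^4 - 1.9095*b^3 + 2.4564*b^2 + 4.0926*b + 0.3549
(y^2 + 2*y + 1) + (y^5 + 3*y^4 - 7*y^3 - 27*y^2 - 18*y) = y^5 + 3*y^4 - 7*y^3 - 26*y^2 - 16*y + 1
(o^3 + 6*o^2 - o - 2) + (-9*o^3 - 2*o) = -8*o^3 + 6*o^2 - 3*o - 2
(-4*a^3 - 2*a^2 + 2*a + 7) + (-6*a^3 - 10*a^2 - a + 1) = -10*a^3 - 12*a^2 + a + 8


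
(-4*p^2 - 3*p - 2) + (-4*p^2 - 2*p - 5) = -8*p^2 - 5*p - 7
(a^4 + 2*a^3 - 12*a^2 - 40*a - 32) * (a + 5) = a^5 + 7*a^4 - 2*a^3 - 100*a^2 - 232*a - 160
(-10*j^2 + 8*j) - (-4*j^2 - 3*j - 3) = -6*j^2 + 11*j + 3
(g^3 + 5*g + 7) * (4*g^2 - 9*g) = 4*g^5 - 9*g^4 + 20*g^3 - 17*g^2 - 63*g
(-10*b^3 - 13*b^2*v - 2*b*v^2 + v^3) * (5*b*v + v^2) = -50*b^4*v - 75*b^3*v^2 - 23*b^2*v^3 + 3*b*v^4 + v^5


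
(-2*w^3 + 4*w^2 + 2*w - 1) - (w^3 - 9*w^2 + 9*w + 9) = -3*w^3 + 13*w^2 - 7*w - 10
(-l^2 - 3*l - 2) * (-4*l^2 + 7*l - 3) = 4*l^4 + 5*l^3 - 10*l^2 - 5*l + 6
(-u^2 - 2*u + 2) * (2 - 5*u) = 5*u^3 + 8*u^2 - 14*u + 4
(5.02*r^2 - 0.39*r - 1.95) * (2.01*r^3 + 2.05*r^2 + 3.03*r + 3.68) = 10.0902*r^5 + 9.5071*r^4 + 10.4916*r^3 + 13.2944*r^2 - 7.3437*r - 7.176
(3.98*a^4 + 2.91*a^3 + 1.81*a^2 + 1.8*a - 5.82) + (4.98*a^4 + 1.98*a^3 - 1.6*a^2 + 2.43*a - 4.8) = 8.96*a^4 + 4.89*a^3 + 0.21*a^2 + 4.23*a - 10.62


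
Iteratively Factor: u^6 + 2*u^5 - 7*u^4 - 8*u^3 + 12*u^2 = (u - 1)*(u^5 + 3*u^4 - 4*u^3 - 12*u^2) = u*(u - 1)*(u^4 + 3*u^3 - 4*u^2 - 12*u) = u*(u - 1)*(u + 2)*(u^3 + u^2 - 6*u) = u^2*(u - 1)*(u + 2)*(u^2 + u - 6) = u^2*(u - 2)*(u - 1)*(u + 2)*(u + 3)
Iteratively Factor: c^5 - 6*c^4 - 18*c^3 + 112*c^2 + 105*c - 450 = (c - 5)*(c^4 - c^3 - 23*c^2 - 3*c + 90) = (c - 5)*(c - 2)*(c^3 + c^2 - 21*c - 45) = (c - 5)^2*(c - 2)*(c^2 + 6*c + 9) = (c - 5)^2*(c - 2)*(c + 3)*(c + 3)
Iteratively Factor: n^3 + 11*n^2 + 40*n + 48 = (n + 4)*(n^2 + 7*n + 12) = (n + 3)*(n + 4)*(n + 4)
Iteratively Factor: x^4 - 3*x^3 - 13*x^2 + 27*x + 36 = (x - 3)*(x^3 - 13*x - 12) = (x - 3)*(x + 3)*(x^2 - 3*x - 4) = (x - 3)*(x + 1)*(x + 3)*(x - 4)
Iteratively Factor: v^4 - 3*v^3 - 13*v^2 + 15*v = (v)*(v^3 - 3*v^2 - 13*v + 15) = v*(v - 5)*(v^2 + 2*v - 3) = v*(v - 5)*(v + 3)*(v - 1)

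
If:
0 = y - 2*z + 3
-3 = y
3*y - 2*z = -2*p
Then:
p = 9/2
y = -3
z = 0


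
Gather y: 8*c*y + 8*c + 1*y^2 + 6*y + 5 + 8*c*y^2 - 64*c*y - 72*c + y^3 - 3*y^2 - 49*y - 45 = -64*c + y^3 + y^2*(8*c - 2) + y*(-56*c - 43) - 40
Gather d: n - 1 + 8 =n + 7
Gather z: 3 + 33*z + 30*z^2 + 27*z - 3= 30*z^2 + 60*z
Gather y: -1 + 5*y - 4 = 5*y - 5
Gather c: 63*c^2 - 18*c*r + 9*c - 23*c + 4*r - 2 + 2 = 63*c^2 + c*(-18*r - 14) + 4*r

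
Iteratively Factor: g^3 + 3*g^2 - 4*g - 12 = (g + 3)*(g^2 - 4) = (g + 2)*(g + 3)*(g - 2)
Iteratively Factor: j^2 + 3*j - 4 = (j + 4)*(j - 1)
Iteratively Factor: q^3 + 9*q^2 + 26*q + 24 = (q + 2)*(q^2 + 7*q + 12) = (q + 2)*(q + 3)*(q + 4)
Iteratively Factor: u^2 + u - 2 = (u + 2)*(u - 1)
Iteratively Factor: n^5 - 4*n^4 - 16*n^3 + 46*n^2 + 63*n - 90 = (n - 5)*(n^4 + n^3 - 11*n^2 - 9*n + 18) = (n - 5)*(n + 3)*(n^3 - 2*n^2 - 5*n + 6) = (n - 5)*(n - 3)*(n + 3)*(n^2 + n - 2) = (n - 5)*(n - 3)*(n - 1)*(n + 3)*(n + 2)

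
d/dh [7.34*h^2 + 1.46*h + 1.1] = 14.68*h + 1.46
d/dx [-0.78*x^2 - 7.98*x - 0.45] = -1.56*x - 7.98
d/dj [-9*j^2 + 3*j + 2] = 3 - 18*j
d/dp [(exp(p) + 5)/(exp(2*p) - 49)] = (-2*(exp(p) + 5)*exp(p) + exp(2*p) - 49)*exp(p)/(exp(2*p) - 49)^2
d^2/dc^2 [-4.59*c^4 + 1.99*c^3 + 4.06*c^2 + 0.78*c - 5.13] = -55.08*c^2 + 11.94*c + 8.12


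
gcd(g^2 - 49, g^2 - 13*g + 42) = g - 7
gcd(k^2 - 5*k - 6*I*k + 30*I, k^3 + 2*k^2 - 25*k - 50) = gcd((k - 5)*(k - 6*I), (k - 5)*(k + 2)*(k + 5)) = k - 5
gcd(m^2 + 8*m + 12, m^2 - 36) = m + 6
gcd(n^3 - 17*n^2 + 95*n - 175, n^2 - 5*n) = n - 5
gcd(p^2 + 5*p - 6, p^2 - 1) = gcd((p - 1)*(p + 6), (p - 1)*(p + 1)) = p - 1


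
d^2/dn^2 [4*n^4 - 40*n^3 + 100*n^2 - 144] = 48*n^2 - 240*n + 200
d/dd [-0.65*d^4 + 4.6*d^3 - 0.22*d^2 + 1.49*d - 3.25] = -2.6*d^3 + 13.8*d^2 - 0.44*d + 1.49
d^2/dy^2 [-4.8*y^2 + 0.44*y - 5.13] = -9.60000000000000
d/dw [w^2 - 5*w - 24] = 2*w - 5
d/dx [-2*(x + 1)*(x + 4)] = -4*x - 10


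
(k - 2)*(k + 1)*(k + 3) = k^3 + 2*k^2 - 5*k - 6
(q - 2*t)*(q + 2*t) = q^2 - 4*t^2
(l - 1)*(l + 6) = l^2 + 5*l - 6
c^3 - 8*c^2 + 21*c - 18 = (c - 3)^2*(c - 2)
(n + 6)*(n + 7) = n^2 + 13*n + 42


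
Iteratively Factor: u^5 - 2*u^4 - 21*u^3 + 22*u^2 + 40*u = (u - 2)*(u^4 - 21*u^2 - 20*u) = (u - 2)*(u + 4)*(u^3 - 4*u^2 - 5*u) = (u - 2)*(u + 1)*(u + 4)*(u^2 - 5*u) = u*(u - 2)*(u + 1)*(u + 4)*(u - 5)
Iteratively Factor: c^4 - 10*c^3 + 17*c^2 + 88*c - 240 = (c - 5)*(c^3 - 5*c^2 - 8*c + 48) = (c - 5)*(c - 4)*(c^2 - c - 12) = (c - 5)*(c - 4)^2*(c + 3)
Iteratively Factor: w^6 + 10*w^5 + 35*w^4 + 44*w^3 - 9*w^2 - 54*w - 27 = (w + 3)*(w^5 + 7*w^4 + 14*w^3 + 2*w^2 - 15*w - 9) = (w + 3)^2*(w^4 + 4*w^3 + 2*w^2 - 4*w - 3) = (w - 1)*(w + 3)^2*(w^3 + 5*w^2 + 7*w + 3) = (w - 1)*(w + 3)^3*(w^2 + 2*w + 1) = (w - 1)*(w + 1)*(w + 3)^3*(w + 1)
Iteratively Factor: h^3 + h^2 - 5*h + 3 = (h - 1)*(h^2 + 2*h - 3) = (h - 1)*(h + 3)*(h - 1)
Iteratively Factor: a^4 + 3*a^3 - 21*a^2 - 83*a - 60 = (a + 3)*(a^3 - 21*a - 20) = (a + 3)*(a + 4)*(a^2 - 4*a - 5) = (a - 5)*(a + 3)*(a + 4)*(a + 1)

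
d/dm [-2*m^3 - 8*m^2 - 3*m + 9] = -6*m^2 - 16*m - 3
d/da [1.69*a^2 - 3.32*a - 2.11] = 3.38*a - 3.32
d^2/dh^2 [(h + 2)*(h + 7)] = 2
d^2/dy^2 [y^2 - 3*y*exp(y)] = -3*y*exp(y) - 6*exp(y) + 2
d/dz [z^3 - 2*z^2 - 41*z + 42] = 3*z^2 - 4*z - 41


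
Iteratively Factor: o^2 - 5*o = (o)*(o - 5)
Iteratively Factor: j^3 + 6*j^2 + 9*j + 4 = (j + 4)*(j^2 + 2*j + 1) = (j + 1)*(j + 4)*(j + 1)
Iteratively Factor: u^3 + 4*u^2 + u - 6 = (u + 3)*(u^2 + u - 2) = (u - 1)*(u + 3)*(u + 2)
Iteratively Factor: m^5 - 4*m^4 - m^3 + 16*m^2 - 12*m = (m + 2)*(m^4 - 6*m^3 + 11*m^2 - 6*m) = (m - 3)*(m + 2)*(m^3 - 3*m^2 + 2*m) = m*(m - 3)*(m + 2)*(m^2 - 3*m + 2) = m*(m - 3)*(m - 1)*(m + 2)*(m - 2)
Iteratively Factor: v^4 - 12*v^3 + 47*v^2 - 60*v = (v - 4)*(v^3 - 8*v^2 + 15*v) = (v - 4)*(v - 3)*(v^2 - 5*v) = (v - 5)*(v - 4)*(v - 3)*(v)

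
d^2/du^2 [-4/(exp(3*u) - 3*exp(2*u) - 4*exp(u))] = 4*(2*(-3*exp(2*u) + 6*exp(u) + 4)^2 + (-exp(2*u) + 3*exp(u) + 4)*(9*exp(2*u) - 12*exp(u) - 4))*exp(-u)/(-exp(2*u) + 3*exp(u) + 4)^3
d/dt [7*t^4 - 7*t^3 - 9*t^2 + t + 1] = 28*t^3 - 21*t^2 - 18*t + 1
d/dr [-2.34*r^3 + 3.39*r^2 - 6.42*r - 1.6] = -7.02*r^2 + 6.78*r - 6.42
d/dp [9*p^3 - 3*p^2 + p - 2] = 27*p^2 - 6*p + 1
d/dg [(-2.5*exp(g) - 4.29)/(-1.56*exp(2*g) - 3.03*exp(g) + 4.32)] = (-(2.5*exp(g) + 4.29)*(3.12*exp(g) + 3.03) + 3.9*exp(2*g) + 7.575*exp(g) - 10.8)*exp(g)/(1.56*exp(2*g) + 3.03*exp(g) - 4.32)^2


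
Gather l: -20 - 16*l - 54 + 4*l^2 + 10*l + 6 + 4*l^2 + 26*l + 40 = 8*l^2 + 20*l - 28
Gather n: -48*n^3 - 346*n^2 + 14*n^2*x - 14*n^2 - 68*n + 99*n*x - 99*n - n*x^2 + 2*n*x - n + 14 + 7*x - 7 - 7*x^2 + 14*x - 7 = -48*n^3 + n^2*(14*x - 360) + n*(-x^2 + 101*x - 168) - 7*x^2 + 21*x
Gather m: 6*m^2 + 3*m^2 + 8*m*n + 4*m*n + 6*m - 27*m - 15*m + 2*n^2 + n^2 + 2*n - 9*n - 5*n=9*m^2 + m*(12*n - 36) + 3*n^2 - 12*n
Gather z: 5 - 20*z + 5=10 - 20*z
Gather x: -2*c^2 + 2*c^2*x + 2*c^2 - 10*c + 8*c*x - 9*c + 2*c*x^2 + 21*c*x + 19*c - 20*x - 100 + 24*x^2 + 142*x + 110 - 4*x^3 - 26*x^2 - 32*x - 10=-4*x^3 + x^2*(2*c - 2) + x*(2*c^2 + 29*c + 90)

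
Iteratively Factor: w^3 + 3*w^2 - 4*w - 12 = (w - 2)*(w^2 + 5*w + 6) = (w - 2)*(w + 3)*(w + 2)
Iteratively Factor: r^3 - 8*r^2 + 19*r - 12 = (r - 4)*(r^2 - 4*r + 3) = (r - 4)*(r - 3)*(r - 1)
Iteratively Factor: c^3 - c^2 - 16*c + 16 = (c - 1)*(c^2 - 16) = (c - 4)*(c - 1)*(c + 4)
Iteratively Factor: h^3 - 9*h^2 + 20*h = (h - 5)*(h^2 - 4*h) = h*(h - 5)*(h - 4)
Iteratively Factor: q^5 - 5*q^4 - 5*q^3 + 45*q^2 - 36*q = (q - 3)*(q^4 - 2*q^3 - 11*q^2 + 12*q) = (q - 4)*(q - 3)*(q^3 + 2*q^2 - 3*q) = q*(q - 4)*(q - 3)*(q^2 + 2*q - 3) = q*(q - 4)*(q - 3)*(q + 3)*(q - 1)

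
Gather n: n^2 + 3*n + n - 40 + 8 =n^2 + 4*n - 32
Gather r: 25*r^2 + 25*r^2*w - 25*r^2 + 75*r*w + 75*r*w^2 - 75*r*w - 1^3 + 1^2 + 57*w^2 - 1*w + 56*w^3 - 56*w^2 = 25*r^2*w + 75*r*w^2 + 56*w^3 + w^2 - w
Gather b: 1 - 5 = -4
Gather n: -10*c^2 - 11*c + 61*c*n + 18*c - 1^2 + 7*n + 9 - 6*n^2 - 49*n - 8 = -10*c^2 + 7*c - 6*n^2 + n*(61*c - 42)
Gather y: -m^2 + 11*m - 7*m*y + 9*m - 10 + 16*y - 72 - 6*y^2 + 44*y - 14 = -m^2 + 20*m - 6*y^2 + y*(60 - 7*m) - 96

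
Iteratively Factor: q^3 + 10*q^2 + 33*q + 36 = (q + 4)*(q^2 + 6*q + 9) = (q + 3)*(q + 4)*(q + 3)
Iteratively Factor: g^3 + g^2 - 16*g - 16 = (g - 4)*(g^2 + 5*g + 4) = (g - 4)*(g + 4)*(g + 1)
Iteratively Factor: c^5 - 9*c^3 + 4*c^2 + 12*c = (c + 3)*(c^4 - 3*c^3 + 4*c) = (c - 2)*(c + 3)*(c^3 - c^2 - 2*c) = (c - 2)^2*(c + 3)*(c^2 + c) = c*(c - 2)^2*(c + 3)*(c + 1)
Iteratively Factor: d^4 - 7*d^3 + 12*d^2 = (d)*(d^3 - 7*d^2 + 12*d) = d^2*(d^2 - 7*d + 12) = d^2*(d - 3)*(d - 4)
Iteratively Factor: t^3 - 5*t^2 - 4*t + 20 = (t - 5)*(t^2 - 4) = (t - 5)*(t - 2)*(t + 2)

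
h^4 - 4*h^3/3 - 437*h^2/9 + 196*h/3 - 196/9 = (h - 7)*(h - 2/3)^2*(h + 7)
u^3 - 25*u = u*(u - 5)*(u + 5)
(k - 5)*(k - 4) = k^2 - 9*k + 20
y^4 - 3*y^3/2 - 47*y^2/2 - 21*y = y*(y - 6)*(y + 1)*(y + 7/2)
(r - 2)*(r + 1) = r^2 - r - 2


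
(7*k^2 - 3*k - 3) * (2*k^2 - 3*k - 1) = 14*k^4 - 27*k^3 - 4*k^2 + 12*k + 3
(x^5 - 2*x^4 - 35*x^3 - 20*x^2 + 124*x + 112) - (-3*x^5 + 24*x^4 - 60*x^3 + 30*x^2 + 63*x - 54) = 4*x^5 - 26*x^4 + 25*x^3 - 50*x^2 + 61*x + 166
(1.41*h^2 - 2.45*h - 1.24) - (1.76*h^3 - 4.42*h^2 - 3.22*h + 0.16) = -1.76*h^3 + 5.83*h^2 + 0.77*h - 1.4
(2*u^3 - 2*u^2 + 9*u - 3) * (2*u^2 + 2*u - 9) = 4*u^5 - 4*u^3 + 30*u^2 - 87*u + 27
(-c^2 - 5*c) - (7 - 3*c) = -c^2 - 2*c - 7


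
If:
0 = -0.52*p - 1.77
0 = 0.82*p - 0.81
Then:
No Solution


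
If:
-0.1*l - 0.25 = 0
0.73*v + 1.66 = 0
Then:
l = -2.50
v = -2.27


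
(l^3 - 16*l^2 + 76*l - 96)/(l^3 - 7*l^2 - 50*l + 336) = (l - 2)/(l + 7)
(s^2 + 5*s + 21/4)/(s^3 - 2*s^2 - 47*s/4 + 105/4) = (2*s + 3)/(2*s^2 - 11*s + 15)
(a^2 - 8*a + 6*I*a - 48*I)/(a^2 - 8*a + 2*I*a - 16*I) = (a + 6*I)/(a + 2*I)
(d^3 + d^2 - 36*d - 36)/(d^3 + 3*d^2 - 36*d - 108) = (d + 1)/(d + 3)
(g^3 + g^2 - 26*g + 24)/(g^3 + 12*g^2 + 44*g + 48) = (g^2 - 5*g + 4)/(g^2 + 6*g + 8)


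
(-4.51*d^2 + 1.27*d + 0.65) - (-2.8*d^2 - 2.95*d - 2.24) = -1.71*d^2 + 4.22*d + 2.89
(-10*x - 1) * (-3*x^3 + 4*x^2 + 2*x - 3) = 30*x^4 - 37*x^3 - 24*x^2 + 28*x + 3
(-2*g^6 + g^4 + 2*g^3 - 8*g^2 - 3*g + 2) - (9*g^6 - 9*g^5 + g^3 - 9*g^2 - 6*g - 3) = -11*g^6 + 9*g^5 + g^4 + g^3 + g^2 + 3*g + 5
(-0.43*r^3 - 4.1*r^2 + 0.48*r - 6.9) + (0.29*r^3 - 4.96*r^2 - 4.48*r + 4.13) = -0.14*r^3 - 9.06*r^2 - 4.0*r - 2.77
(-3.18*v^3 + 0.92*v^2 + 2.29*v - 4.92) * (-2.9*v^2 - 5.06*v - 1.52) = 9.222*v^5 + 13.4228*v^4 - 6.4626*v^3 + 1.2822*v^2 + 21.4144*v + 7.4784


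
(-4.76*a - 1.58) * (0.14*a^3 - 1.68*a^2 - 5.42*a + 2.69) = -0.6664*a^4 + 7.7756*a^3 + 28.4536*a^2 - 4.2408*a - 4.2502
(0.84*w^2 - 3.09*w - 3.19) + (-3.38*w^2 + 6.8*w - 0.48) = -2.54*w^2 + 3.71*w - 3.67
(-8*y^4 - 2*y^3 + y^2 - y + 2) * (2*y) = -16*y^5 - 4*y^4 + 2*y^3 - 2*y^2 + 4*y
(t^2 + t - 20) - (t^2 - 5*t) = 6*t - 20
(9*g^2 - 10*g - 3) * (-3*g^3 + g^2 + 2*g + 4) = -27*g^5 + 39*g^4 + 17*g^3 + 13*g^2 - 46*g - 12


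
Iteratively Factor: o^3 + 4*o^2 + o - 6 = (o + 3)*(o^2 + o - 2) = (o + 2)*(o + 3)*(o - 1)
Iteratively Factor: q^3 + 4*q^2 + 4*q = (q)*(q^2 + 4*q + 4) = q*(q + 2)*(q + 2)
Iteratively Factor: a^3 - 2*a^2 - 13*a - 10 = (a + 1)*(a^2 - 3*a - 10) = (a - 5)*(a + 1)*(a + 2)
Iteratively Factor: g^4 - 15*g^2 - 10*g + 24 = (g + 2)*(g^3 - 2*g^2 - 11*g + 12) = (g - 4)*(g + 2)*(g^2 + 2*g - 3) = (g - 4)*(g - 1)*(g + 2)*(g + 3)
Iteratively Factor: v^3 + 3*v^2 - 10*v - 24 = (v - 3)*(v^2 + 6*v + 8) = (v - 3)*(v + 2)*(v + 4)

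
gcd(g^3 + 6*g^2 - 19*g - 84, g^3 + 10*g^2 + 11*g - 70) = g + 7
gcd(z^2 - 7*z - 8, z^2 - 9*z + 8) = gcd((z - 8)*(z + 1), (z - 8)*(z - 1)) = z - 8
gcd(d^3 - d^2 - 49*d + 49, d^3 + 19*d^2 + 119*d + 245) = d + 7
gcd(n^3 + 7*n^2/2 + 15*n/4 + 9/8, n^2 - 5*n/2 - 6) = n + 3/2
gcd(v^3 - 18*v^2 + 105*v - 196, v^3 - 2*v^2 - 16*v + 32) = v - 4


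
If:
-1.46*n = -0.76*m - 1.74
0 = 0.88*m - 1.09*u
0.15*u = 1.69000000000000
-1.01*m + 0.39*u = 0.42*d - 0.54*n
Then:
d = -12.23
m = 13.96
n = 8.46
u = 11.27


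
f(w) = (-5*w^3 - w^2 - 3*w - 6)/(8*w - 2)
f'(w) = (-15*w^2 - 2*w - 3)/(8*w - 2) - 8*(-5*w^3 - w^2 - 3*w - 6)/(8*w - 2)^2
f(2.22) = -4.59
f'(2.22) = -2.83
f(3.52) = -9.44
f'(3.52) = -4.60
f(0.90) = -2.53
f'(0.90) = 0.63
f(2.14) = -4.37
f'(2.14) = -2.72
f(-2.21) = -2.53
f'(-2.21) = 2.62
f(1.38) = -2.79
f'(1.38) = -1.33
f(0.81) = -2.62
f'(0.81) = 1.45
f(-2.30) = -2.77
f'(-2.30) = 2.73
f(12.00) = -93.89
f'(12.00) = -15.28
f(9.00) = -53.70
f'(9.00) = -11.52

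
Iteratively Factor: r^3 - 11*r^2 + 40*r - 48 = (r - 4)*(r^2 - 7*r + 12) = (r - 4)^2*(r - 3)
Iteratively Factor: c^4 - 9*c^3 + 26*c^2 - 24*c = (c - 4)*(c^3 - 5*c^2 + 6*c) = (c - 4)*(c - 3)*(c^2 - 2*c) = (c - 4)*(c - 3)*(c - 2)*(c)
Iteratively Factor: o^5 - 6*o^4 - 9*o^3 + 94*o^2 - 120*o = (o - 5)*(o^4 - o^3 - 14*o^2 + 24*o) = o*(o - 5)*(o^3 - o^2 - 14*o + 24) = o*(o - 5)*(o - 2)*(o^2 + o - 12) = o*(o - 5)*(o - 2)*(o + 4)*(o - 3)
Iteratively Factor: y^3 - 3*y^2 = (y)*(y^2 - 3*y) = y*(y - 3)*(y)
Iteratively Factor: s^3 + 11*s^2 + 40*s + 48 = (s + 4)*(s^2 + 7*s + 12) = (s + 4)^2*(s + 3)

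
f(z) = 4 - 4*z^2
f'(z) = -8*z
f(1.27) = -2.45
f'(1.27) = -10.16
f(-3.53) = -45.84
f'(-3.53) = 28.24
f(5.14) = -101.68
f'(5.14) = -41.12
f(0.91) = 0.69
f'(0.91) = -7.28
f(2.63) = -23.67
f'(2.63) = -21.04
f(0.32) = 3.59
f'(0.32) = -2.56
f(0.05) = 3.99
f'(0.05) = -0.40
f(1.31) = -2.86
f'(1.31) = -10.48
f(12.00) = -572.00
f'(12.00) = -96.00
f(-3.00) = -32.00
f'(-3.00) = 24.00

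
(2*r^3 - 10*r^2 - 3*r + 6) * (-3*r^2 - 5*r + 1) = -6*r^5 + 20*r^4 + 61*r^3 - 13*r^2 - 33*r + 6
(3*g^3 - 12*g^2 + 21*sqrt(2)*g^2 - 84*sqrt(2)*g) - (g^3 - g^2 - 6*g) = 2*g^3 - 11*g^2 + 21*sqrt(2)*g^2 - 84*sqrt(2)*g + 6*g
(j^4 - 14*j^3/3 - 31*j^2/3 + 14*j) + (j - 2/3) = j^4 - 14*j^3/3 - 31*j^2/3 + 15*j - 2/3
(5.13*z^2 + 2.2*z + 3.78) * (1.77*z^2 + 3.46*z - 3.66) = 9.0801*z^4 + 21.6438*z^3 - 4.4732*z^2 + 5.0268*z - 13.8348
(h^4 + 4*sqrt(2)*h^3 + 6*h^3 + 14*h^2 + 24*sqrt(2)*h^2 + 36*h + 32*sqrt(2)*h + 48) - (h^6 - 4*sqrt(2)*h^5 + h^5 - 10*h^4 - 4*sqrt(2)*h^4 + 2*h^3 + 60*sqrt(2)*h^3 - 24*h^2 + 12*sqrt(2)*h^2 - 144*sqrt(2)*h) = -h^6 - h^5 + 4*sqrt(2)*h^5 + 4*sqrt(2)*h^4 + 11*h^4 - 56*sqrt(2)*h^3 + 4*h^3 + 12*sqrt(2)*h^2 + 38*h^2 + 36*h + 176*sqrt(2)*h + 48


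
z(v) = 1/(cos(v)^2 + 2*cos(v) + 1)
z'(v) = (2*sin(v)*cos(v) + 2*sin(v))/(cos(v)^2 + 2*cos(v) + 1)^2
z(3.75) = 31.06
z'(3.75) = -197.85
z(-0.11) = 0.25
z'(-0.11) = -0.03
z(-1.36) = 0.68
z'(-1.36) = -1.11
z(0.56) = 0.29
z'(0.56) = 0.17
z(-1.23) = 0.56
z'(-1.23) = -0.79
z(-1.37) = 0.70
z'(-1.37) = -1.14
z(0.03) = 0.25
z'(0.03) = 0.01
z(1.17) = 0.52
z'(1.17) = 0.69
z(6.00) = 0.26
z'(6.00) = -0.07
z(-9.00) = 126.62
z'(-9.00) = -1174.33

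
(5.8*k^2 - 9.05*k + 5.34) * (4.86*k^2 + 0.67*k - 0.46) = 28.188*k^4 - 40.097*k^3 + 17.2209*k^2 + 7.7408*k - 2.4564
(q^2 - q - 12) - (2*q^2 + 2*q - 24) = -q^2 - 3*q + 12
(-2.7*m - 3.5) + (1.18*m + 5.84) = 2.34 - 1.52*m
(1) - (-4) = 5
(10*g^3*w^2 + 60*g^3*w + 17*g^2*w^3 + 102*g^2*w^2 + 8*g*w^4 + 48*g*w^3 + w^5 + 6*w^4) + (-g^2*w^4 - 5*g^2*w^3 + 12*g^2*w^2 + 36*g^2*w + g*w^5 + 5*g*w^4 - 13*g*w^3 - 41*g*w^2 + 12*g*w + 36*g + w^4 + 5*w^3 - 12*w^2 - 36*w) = 10*g^3*w^2 + 60*g^3*w - g^2*w^4 + 12*g^2*w^3 + 114*g^2*w^2 + 36*g^2*w + g*w^5 + 13*g*w^4 + 35*g*w^3 - 41*g*w^2 + 12*g*w + 36*g + w^5 + 7*w^4 + 5*w^3 - 12*w^2 - 36*w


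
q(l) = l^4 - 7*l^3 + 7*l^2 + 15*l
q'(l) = 4*l^3 - 21*l^2 + 14*l + 15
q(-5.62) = 2376.90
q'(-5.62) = -1436.97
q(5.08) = 5.14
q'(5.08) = 68.57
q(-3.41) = 443.02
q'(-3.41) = -435.54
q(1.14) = 17.52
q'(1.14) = 9.59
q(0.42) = 7.05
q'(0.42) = 17.47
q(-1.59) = 28.38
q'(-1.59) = -76.43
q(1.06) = 16.69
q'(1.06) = 11.01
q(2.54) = 10.17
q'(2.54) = -19.38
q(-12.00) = 33660.00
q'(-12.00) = -10089.00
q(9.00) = 2160.00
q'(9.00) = 1356.00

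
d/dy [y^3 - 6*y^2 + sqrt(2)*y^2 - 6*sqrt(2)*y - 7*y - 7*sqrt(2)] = 3*y^2 - 12*y + 2*sqrt(2)*y - 6*sqrt(2) - 7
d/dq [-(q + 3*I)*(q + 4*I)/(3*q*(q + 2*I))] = (5*I*q^2 - 24*q - 24*I)/(3*q^2*(q^2 + 4*I*q - 4))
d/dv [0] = 0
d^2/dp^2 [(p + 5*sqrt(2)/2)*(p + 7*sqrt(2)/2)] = 2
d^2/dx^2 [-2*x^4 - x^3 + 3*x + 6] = 6*x*(-4*x - 1)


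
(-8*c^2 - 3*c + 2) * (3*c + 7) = -24*c^3 - 65*c^2 - 15*c + 14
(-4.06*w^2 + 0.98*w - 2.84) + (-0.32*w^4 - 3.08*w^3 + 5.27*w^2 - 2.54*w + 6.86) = -0.32*w^4 - 3.08*w^3 + 1.21*w^2 - 1.56*w + 4.02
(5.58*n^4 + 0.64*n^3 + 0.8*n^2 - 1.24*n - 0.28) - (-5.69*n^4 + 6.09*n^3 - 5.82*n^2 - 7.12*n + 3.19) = 11.27*n^4 - 5.45*n^3 + 6.62*n^2 + 5.88*n - 3.47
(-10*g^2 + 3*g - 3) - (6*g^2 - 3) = -16*g^2 + 3*g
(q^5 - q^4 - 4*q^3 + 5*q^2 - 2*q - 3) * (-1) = -q^5 + q^4 + 4*q^3 - 5*q^2 + 2*q + 3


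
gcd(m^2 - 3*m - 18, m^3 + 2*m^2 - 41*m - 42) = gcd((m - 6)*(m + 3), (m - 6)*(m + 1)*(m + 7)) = m - 6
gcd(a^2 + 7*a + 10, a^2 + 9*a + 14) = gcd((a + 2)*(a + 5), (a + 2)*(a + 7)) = a + 2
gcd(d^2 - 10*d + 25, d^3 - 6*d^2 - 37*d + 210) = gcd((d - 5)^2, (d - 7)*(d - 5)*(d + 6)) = d - 5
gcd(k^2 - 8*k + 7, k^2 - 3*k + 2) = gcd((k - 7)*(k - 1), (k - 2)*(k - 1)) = k - 1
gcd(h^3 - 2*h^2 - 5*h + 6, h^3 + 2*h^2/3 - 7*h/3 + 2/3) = h^2 + h - 2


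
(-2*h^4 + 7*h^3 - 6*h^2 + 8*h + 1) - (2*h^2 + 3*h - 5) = -2*h^4 + 7*h^3 - 8*h^2 + 5*h + 6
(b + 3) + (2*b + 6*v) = 3*b + 6*v + 3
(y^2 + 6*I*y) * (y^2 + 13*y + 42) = y^4 + 13*y^3 + 6*I*y^3 + 42*y^2 + 78*I*y^2 + 252*I*y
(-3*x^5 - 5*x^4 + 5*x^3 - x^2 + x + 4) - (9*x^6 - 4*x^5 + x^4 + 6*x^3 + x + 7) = -9*x^6 + x^5 - 6*x^4 - x^3 - x^2 - 3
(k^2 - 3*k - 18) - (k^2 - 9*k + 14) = 6*k - 32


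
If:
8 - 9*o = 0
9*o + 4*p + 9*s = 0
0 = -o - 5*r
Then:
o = 8/9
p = -9*s/4 - 2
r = -8/45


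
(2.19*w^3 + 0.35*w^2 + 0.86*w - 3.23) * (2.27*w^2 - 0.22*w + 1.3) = 4.9713*w^5 + 0.3127*w^4 + 4.7222*w^3 - 7.0663*w^2 + 1.8286*w - 4.199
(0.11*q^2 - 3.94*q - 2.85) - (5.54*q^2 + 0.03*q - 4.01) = -5.43*q^2 - 3.97*q + 1.16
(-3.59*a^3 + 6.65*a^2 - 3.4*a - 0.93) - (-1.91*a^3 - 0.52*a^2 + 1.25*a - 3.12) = -1.68*a^3 + 7.17*a^2 - 4.65*a + 2.19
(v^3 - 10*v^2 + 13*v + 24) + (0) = v^3 - 10*v^2 + 13*v + 24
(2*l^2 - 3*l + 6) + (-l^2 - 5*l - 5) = l^2 - 8*l + 1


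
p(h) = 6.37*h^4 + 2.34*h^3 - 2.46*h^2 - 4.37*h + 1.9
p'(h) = 25.48*h^3 + 7.02*h^2 - 4.92*h - 4.37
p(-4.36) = 2082.14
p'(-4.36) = -1961.30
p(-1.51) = 27.95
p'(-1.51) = -68.66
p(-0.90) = 6.31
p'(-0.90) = -12.83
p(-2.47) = 199.52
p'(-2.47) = -333.35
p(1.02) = 4.26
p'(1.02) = 24.95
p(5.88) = 7981.50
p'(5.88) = 5389.43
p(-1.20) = 12.77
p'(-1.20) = -32.39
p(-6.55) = 10992.19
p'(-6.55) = -6831.14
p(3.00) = 545.80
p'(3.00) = 732.01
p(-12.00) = 127744.90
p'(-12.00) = -42963.89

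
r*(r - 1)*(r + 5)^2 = r^4 + 9*r^3 + 15*r^2 - 25*r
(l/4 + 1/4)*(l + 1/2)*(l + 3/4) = l^3/4 + 9*l^2/16 + 13*l/32 + 3/32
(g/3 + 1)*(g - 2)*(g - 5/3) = g^3/3 - 2*g^2/9 - 23*g/9 + 10/3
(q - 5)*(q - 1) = q^2 - 6*q + 5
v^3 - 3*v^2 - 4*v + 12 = (v - 3)*(v - 2)*(v + 2)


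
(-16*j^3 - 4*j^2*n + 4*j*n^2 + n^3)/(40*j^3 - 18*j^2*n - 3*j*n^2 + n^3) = (-2*j - n)/(5*j - n)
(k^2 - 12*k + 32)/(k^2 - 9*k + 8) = (k - 4)/(k - 1)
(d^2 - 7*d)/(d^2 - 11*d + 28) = d/(d - 4)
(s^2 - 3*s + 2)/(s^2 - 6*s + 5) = (s - 2)/(s - 5)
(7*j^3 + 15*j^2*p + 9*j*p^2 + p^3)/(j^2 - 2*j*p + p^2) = (7*j^3 + 15*j^2*p + 9*j*p^2 + p^3)/(j^2 - 2*j*p + p^2)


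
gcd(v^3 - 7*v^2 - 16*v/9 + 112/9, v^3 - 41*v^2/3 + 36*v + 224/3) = v^2 - 17*v/3 - 28/3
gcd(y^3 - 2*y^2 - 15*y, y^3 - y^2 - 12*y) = y^2 + 3*y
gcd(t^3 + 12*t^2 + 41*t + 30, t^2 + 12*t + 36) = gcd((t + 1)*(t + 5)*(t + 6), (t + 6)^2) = t + 6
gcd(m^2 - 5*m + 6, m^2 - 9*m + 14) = m - 2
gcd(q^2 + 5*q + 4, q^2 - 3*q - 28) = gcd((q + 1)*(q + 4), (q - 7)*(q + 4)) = q + 4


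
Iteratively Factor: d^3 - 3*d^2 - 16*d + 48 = (d + 4)*(d^2 - 7*d + 12) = (d - 4)*(d + 4)*(d - 3)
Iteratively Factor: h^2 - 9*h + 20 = (h - 5)*(h - 4)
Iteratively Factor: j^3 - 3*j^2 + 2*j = (j - 2)*(j^2 - j) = (j - 2)*(j - 1)*(j)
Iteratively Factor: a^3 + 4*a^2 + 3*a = (a + 1)*(a^2 + 3*a) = (a + 1)*(a + 3)*(a)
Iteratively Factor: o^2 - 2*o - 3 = (o - 3)*(o + 1)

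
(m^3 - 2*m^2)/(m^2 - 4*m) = m*(m - 2)/(m - 4)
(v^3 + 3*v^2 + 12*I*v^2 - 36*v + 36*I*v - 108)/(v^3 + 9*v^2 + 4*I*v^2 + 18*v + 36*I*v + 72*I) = (v^2 + 12*I*v - 36)/(v^2 + v*(6 + 4*I) + 24*I)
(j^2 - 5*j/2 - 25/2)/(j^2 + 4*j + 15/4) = 2*(j - 5)/(2*j + 3)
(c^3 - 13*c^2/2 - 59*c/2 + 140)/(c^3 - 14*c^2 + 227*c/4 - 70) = 2*(c + 5)/(2*c - 5)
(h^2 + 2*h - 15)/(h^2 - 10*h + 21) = (h + 5)/(h - 7)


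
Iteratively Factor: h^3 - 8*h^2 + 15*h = (h - 3)*(h^2 - 5*h) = (h - 5)*(h - 3)*(h)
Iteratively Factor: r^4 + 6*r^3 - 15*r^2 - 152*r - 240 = (r + 4)*(r^3 + 2*r^2 - 23*r - 60) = (r + 4)^2*(r^2 - 2*r - 15) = (r - 5)*(r + 4)^2*(r + 3)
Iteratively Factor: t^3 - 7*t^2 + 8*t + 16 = (t + 1)*(t^2 - 8*t + 16) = (t - 4)*(t + 1)*(t - 4)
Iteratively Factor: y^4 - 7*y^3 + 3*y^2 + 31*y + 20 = (y - 4)*(y^3 - 3*y^2 - 9*y - 5) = (y - 4)*(y + 1)*(y^2 - 4*y - 5) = (y - 5)*(y - 4)*(y + 1)*(y + 1)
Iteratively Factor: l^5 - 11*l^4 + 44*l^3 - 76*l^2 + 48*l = (l - 2)*(l^4 - 9*l^3 + 26*l^2 - 24*l) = (l - 4)*(l - 2)*(l^3 - 5*l^2 + 6*l) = l*(l - 4)*(l - 2)*(l^2 - 5*l + 6) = l*(l - 4)*(l - 2)^2*(l - 3)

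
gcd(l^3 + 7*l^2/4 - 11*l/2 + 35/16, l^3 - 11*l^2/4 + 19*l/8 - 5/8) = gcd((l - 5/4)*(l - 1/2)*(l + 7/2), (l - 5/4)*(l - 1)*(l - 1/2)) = l^2 - 7*l/4 + 5/8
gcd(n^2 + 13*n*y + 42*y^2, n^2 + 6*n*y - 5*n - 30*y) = n + 6*y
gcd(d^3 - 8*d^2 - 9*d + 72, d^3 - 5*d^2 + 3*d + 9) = d - 3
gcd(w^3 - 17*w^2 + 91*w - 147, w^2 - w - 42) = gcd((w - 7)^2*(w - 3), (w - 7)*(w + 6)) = w - 7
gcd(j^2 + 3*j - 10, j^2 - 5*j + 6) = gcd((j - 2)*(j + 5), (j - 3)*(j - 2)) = j - 2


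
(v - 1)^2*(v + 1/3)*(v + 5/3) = v^4 - 22*v^2/9 + 8*v/9 + 5/9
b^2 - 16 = (b - 4)*(b + 4)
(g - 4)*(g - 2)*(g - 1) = g^3 - 7*g^2 + 14*g - 8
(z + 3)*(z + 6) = z^2 + 9*z + 18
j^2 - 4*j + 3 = (j - 3)*(j - 1)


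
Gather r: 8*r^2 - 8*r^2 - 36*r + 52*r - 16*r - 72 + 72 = 0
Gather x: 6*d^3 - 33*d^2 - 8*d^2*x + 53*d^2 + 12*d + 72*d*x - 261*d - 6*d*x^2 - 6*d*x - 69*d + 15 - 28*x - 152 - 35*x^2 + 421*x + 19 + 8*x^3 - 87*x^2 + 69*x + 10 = 6*d^3 + 20*d^2 - 318*d + 8*x^3 + x^2*(-6*d - 122) + x*(-8*d^2 + 66*d + 462) - 108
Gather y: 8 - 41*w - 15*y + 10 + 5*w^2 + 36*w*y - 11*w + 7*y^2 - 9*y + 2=5*w^2 - 52*w + 7*y^2 + y*(36*w - 24) + 20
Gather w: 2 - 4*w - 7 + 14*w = 10*w - 5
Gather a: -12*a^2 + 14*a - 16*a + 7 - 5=-12*a^2 - 2*a + 2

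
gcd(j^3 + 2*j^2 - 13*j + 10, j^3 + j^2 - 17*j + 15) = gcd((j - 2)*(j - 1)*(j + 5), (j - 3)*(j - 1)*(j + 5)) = j^2 + 4*j - 5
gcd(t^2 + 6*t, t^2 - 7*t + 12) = 1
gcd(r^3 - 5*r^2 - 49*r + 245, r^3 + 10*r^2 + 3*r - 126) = r + 7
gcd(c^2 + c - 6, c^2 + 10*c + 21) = c + 3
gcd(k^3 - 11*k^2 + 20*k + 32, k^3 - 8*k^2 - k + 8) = k^2 - 7*k - 8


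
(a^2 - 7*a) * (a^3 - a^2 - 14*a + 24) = a^5 - 8*a^4 - 7*a^3 + 122*a^2 - 168*a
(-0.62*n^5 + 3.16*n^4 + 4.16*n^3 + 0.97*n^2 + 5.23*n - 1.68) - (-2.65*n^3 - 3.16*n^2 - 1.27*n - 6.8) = -0.62*n^5 + 3.16*n^4 + 6.81*n^3 + 4.13*n^2 + 6.5*n + 5.12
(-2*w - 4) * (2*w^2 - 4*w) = -4*w^3 + 16*w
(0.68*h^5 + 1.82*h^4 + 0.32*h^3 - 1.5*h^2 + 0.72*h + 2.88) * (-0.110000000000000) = -0.0748*h^5 - 0.2002*h^4 - 0.0352*h^3 + 0.165*h^2 - 0.0792*h - 0.3168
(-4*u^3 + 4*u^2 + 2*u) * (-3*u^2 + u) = 12*u^5 - 16*u^4 - 2*u^3 + 2*u^2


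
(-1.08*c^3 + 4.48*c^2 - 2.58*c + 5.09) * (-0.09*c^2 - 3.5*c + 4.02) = 0.0972*c^5 + 3.3768*c^4 - 19.7894*c^3 + 26.5815*c^2 - 28.1866*c + 20.4618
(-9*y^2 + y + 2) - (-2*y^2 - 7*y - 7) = -7*y^2 + 8*y + 9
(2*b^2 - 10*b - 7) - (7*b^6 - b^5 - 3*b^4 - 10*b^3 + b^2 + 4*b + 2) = -7*b^6 + b^5 + 3*b^4 + 10*b^3 + b^2 - 14*b - 9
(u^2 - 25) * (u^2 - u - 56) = u^4 - u^3 - 81*u^2 + 25*u + 1400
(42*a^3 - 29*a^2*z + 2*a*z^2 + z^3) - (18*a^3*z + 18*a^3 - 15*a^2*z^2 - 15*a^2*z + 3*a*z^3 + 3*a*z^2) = -18*a^3*z + 24*a^3 + 15*a^2*z^2 - 14*a^2*z - 3*a*z^3 - a*z^2 + z^3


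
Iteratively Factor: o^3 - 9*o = (o - 3)*(o^2 + 3*o) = (o - 3)*(o + 3)*(o)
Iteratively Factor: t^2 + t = (t)*(t + 1)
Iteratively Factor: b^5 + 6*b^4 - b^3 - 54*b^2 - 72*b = (b + 4)*(b^4 + 2*b^3 - 9*b^2 - 18*b) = (b + 3)*(b + 4)*(b^3 - b^2 - 6*b) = (b - 3)*(b + 3)*(b + 4)*(b^2 + 2*b) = (b - 3)*(b + 2)*(b + 3)*(b + 4)*(b)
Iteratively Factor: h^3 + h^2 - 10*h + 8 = (h - 1)*(h^2 + 2*h - 8) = (h - 2)*(h - 1)*(h + 4)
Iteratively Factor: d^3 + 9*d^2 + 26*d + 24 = (d + 3)*(d^2 + 6*d + 8) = (d + 2)*(d + 3)*(d + 4)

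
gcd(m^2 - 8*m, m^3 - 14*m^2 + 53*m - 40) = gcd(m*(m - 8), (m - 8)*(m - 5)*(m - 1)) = m - 8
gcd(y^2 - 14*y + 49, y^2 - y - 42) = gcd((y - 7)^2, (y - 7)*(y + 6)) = y - 7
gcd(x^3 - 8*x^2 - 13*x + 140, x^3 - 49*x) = x - 7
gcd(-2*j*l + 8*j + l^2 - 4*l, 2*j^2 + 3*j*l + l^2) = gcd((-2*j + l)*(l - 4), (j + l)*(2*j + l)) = 1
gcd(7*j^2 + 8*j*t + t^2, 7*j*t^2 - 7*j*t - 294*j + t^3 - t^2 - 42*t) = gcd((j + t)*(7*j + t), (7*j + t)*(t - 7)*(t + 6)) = 7*j + t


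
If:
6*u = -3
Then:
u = -1/2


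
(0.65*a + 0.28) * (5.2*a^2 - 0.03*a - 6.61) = 3.38*a^3 + 1.4365*a^2 - 4.3049*a - 1.8508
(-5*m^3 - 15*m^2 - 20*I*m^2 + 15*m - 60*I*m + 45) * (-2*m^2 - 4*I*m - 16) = 10*m^5 + 30*m^4 + 60*I*m^4 - 30*m^3 + 180*I*m^3 - 90*m^2 + 260*I*m^2 - 240*m + 780*I*m - 720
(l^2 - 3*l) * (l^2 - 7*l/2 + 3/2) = l^4 - 13*l^3/2 + 12*l^2 - 9*l/2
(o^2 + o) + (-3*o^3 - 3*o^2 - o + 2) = -3*o^3 - 2*o^2 + 2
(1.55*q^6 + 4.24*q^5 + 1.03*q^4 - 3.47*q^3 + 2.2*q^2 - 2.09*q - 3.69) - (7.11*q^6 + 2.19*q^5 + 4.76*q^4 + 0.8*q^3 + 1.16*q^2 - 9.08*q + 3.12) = -5.56*q^6 + 2.05*q^5 - 3.73*q^4 - 4.27*q^3 + 1.04*q^2 + 6.99*q - 6.81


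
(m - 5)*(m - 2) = m^2 - 7*m + 10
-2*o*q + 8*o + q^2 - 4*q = (-2*o + q)*(q - 4)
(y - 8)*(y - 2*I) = y^2 - 8*y - 2*I*y + 16*I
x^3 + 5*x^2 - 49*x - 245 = (x - 7)*(x + 5)*(x + 7)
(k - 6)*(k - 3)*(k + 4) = k^3 - 5*k^2 - 18*k + 72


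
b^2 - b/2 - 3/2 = (b - 3/2)*(b + 1)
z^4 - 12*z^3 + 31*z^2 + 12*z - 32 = (z - 8)*(z - 4)*(z - 1)*(z + 1)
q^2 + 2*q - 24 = (q - 4)*(q + 6)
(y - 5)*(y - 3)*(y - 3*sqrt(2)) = y^3 - 8*y^2 - 3*sqrt(2)*y^2 + 15*y + 24*sqrt(2)*y - 45*sqrt(2)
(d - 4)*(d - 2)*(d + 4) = d^3 - 2*d^2 - 16*d + 32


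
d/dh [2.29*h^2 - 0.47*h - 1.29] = 4.58*h - 0.47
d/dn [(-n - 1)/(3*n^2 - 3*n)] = (n^2 + 2*n - 1)/(3*n^2*(n^2 - 2*n + 1))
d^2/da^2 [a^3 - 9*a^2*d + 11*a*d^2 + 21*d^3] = 6*a - 18*d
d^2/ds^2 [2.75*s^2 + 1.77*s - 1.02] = 5.50000000000000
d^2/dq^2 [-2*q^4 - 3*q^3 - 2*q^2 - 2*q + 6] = -24*q^2 - 18*q - 4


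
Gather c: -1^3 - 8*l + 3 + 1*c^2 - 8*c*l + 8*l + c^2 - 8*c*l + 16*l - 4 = 2*c^2 - 16*c*l + 16*l - 2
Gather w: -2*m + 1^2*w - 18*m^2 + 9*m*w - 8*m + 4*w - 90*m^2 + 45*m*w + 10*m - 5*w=-108*m^2 + 54*m*w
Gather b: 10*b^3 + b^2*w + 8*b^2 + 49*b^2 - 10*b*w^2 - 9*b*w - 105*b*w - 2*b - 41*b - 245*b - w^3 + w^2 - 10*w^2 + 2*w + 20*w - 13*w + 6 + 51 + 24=10*b^3 + b^2*(w + 57) + b*(-10*w^2 - 114*w - 288) - w^3 - 9*w^2 + 9*w + 81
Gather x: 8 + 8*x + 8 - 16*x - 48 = -8*x - 32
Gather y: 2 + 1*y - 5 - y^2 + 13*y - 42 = -y^2 + 14*y - 45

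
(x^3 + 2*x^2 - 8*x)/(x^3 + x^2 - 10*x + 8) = x/(x - 1)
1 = 1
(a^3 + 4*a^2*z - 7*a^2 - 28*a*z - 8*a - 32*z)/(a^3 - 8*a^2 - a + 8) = (a + 4*z)/(a - 1)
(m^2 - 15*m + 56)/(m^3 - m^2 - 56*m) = (m - 7)/(m*(m + 7))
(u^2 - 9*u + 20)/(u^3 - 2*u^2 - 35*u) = (-u^2 + 9*u - 20)/(u*(-u^2 + 2*u + 35))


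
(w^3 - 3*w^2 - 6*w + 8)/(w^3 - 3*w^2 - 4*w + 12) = (w^2 - 5*w + 4)/(w^2 - 5*w + 6)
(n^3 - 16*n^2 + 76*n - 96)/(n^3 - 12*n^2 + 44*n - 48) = (n - 8)/(n - 4)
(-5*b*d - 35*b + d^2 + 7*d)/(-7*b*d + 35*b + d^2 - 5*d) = (5*b*d + 35*b - d^2 - 7*d)/(7*b*d - 35*b - d^2 + 5*d)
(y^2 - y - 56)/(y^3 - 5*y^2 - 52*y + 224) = 1/(y - 4)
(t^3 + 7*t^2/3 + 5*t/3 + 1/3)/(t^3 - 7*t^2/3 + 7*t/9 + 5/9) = 3*(t^2 + 2*t + 1)/(3*t^2 - 8*t + 5)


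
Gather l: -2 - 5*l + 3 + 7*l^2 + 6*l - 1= 7*l^2 + l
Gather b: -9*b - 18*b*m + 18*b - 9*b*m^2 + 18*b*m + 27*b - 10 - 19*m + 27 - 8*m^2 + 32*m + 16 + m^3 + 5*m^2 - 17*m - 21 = b*(36 - 9*m^2) + m^3 - 3*m^2 - 4*m + 12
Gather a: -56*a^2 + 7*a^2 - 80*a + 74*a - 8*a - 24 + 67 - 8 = -49*a^2 - 14*a + 35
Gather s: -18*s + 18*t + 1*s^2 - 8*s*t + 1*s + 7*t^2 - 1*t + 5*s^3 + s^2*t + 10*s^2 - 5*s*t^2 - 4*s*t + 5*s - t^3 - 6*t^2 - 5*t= 5*s^3 + s^2*(t + 11) + s*(-5*t^2 - 12*t - 12) - t^3 + t^2 + 12*t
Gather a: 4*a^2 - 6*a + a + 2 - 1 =4*a^2 - 5*a + 1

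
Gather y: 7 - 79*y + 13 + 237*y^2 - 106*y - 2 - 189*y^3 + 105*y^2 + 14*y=-189*y^3 + 342*y^2 - 171*y + 18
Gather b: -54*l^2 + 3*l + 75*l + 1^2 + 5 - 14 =-54*l^2 + 78*l - 8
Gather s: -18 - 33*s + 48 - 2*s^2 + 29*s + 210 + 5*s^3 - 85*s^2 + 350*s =5*s^3 - 87*s^2 + 346*s + 240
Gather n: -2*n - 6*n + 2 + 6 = 8 - 8*n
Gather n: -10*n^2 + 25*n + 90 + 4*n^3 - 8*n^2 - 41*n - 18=4*n^3 - 18*n^2 - 16*n + 72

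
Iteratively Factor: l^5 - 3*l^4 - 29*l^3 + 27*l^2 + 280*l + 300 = (l + 2)*(l^4 - 5*l^3 - 19*l^2 + 65*l + 150) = (l + 2)^2*(l^3 - 7*l^2 - 5*l + 75) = (l + 2)^2*(l + 3)*(l^2 - 10*l + 25) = (l - 5)*(l + 2)^2*(l + 3)*(l - 5)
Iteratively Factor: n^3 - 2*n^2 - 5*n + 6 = (n - 3)*(n^2 + n - 2) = (n - 3)*(n + 2)*(n - 1)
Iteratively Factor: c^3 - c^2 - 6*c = (c - 3)*(c^2 + 2*c) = c*(c - 3)*(c + 2)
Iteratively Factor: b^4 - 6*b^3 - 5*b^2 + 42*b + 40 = (b - 4)*(b^3 - 2*b^2 - 13*b - 10) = (b - 5)*(b - 4)*(b^2 + 3*b + 2) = (b - 5)*(b - 4)*(b + 1)*(b + 2)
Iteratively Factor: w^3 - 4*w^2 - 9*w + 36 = (w + 3)*(w^2 - 7*w + 12) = (w - 3)*(w + 3)*(w - 4)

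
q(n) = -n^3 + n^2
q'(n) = -3*n^2 + 2*n = n*(2 - 3*n)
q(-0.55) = 0.47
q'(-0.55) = -2.01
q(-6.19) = 275.49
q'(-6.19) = -127.33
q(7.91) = -432.35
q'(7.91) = -171.88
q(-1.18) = 3.04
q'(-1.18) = -6.54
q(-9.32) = 896.42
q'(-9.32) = -279.23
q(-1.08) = 2.43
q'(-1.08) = -5.66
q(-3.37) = 49.63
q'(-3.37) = -40.81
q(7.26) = -329.95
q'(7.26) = -143.60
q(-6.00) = 252.00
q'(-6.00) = -120.00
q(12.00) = -1584.00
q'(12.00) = -408.00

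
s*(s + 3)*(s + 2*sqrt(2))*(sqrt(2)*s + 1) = sqrt(2)*s^4 + 3*sqrt(2)*s^3 + 5*s^3 + 2*sqrt(2)*s^2 + 15*s^2 + 6*sqrt(2)*s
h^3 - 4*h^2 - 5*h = h*(h - 5)*(h + 1)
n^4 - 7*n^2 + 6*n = n*(n - 2)*(n - 1)*(n + 3)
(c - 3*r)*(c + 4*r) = c^2 + c*r - 12*r^2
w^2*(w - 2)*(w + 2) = w^4 - 4*w^2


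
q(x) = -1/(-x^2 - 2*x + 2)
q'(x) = -(2*x + 2)/(-x^2 - 2*x + 2)^2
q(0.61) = -2.45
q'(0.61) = -19.35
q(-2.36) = -0.87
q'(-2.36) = 2.06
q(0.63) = -2.91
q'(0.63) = -27.69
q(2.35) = 0.12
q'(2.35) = -0.10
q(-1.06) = -0.33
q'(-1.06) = 0.01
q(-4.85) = 0.08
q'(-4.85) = 0.06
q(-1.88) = -0.45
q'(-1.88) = 0.36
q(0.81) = 3.62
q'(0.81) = -47.49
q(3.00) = 0.08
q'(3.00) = -0.05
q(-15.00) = 0.01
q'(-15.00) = 0.00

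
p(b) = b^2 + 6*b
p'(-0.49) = 5.02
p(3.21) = 29.56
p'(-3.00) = 0.00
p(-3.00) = -9.00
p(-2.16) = -8.29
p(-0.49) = -2.70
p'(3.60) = 13.20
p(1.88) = 14.81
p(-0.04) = -0.24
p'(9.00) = 24.00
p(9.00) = 135.00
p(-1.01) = -5.04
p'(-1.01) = 3.98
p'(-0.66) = 4.68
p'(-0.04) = 5.92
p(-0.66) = -3.52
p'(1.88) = 9.76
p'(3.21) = 12.42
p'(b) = 2*b + 6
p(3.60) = 34.56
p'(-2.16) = 1.68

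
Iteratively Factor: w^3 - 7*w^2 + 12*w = (w)*(w^2 - 7*w + 12) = w*(w - 3)*(w - 4)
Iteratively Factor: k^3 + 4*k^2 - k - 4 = (k - 1)*(k^2 + 5*k + 4) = (k - 1)*(k + 1)*(k + 4)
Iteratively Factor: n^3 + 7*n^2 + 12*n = (n)*(n^2 + 7*n + 12) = n*(n + 3)*(n + 4)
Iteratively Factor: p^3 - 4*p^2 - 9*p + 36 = (p - 3)*(p^2 - p - 12) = (p - 3)*(p + 3)*(p - 4)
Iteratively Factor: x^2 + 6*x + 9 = (x + 3)*(x + 3)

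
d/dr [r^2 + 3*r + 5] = 2*r + 3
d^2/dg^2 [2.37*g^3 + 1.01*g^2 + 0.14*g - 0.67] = 14.22*g + 2.02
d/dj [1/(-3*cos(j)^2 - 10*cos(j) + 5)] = -2*(3*cos(j) + 5)*sin(j)/(3*cos(j)^2 + 10*cos(j) - 5)^2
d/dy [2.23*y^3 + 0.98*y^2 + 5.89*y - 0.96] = 6.69*y^2 + 1.96*y + 5.89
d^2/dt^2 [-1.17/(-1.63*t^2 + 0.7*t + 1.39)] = (6.217146*t^2 - 2.66994*t - 1.17*(3.26*t - 0.7)*(6.52*t - 1.4) - 5.301738)/(-1.63*t^2 + 0.7*t + 1.39)^3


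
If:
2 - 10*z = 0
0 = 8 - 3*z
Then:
No Solution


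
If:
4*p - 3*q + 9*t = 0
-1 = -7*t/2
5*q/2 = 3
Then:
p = 9/35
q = 6/5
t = 2/7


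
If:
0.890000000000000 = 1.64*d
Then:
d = 0.54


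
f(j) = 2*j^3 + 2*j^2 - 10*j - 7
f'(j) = 6*j^2 + 4*j - 10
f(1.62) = -9.45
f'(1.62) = 12.23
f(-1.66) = 5.96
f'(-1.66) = -0.11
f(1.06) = -12.97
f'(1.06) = 0.98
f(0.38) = -10.40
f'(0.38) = -7.61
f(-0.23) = -4.62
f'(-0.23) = -10.60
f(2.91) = 30.12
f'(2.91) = 52.45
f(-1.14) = 4.04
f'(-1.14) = -6.76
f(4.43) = 161.83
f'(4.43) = 125.47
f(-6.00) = -307.00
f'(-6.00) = 182.00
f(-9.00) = -1213.00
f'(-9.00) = 440.00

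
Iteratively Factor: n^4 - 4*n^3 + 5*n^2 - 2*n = (n - 1)*(n^3 - 3*n^2 + 2*n) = (n - 1)^2*(n^2 - 2*n) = (n - 2)*(n - 1)^2*(n)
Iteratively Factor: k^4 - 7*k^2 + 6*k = (k - 1)*(k^3 + k^2 - 6*k) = (k - 1)*(k + 3)*(k^2 - 2*k) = (k - 2)*(k - 1)*(k + 3)*(k)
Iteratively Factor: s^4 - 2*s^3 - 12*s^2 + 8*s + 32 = (s - 4)*(s^3 + 2*s^2 - 4*s - 8) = (s - 4)*(s + 2)*(s^2 - 4) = (s - 4)*(s - 2)*(s + 2)*(s + 2)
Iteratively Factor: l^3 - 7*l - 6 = (l - 3)*(l^2 + 3*l + 2) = (l - 3)*(l + 1)*(l + 2)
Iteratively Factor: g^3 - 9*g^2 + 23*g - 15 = (g - 3)*(g^2 - 6*g + 5) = (g - 3)*(g - 1)*(g - 5)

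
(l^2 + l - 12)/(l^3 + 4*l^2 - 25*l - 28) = (l^2 + l - 12)/(l^3 + 4*l^2 - 25*l - 28)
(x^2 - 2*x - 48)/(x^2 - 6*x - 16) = (x + 6)/(x + 2)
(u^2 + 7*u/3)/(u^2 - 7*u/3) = (3*u + 7)/(3*u - 7)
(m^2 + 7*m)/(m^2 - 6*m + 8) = m*(m + 7)/(m^2 - 6*m + 8)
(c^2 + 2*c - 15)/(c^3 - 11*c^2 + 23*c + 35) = (c^2 + 2*c - 15)/(c^3 - 11*c^2 + 23*c + 35)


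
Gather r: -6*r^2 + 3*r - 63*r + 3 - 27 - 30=-6*r^2 - 60*r - 54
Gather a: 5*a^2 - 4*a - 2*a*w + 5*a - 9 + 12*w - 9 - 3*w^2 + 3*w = 5*a^2 + a*(1 - 2*w) - 3*w^2 + 15*w - 18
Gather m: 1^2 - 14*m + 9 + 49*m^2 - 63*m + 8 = 49*m^2 - 77*m + 18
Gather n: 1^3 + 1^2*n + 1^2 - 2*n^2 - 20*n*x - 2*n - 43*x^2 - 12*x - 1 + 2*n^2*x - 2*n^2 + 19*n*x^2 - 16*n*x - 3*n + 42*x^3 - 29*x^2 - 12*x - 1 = n^2*(2*x - 4) + n*(19*x^2 - 36*x - 4) + 42*x^3 - 72*x^2 - 24*x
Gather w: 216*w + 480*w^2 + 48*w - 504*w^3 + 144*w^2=-504*w^3 + 624*w^2 + 264*w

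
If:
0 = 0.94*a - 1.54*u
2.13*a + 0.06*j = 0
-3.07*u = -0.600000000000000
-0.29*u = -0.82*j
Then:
No Solution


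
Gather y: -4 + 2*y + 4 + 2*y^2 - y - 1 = 2*y^2 + y - 1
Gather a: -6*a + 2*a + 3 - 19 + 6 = -4*a - 10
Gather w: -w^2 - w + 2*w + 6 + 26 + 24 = -w^2 + w + 56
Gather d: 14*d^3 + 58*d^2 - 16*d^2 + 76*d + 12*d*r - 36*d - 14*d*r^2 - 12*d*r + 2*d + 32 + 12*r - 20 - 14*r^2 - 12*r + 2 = 14*d^3 + 42*d^2 + d*(42 - 14*r^2) - 14*r^2 + 14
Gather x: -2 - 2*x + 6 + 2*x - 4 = 0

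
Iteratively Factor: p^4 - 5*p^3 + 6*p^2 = (p - 3)*(p^3 - 2*p^2) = p*(p - 3)*(p^2 - 2*p) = p^2*(p - 3)*(p - 2)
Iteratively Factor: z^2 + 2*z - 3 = (z + 3)*(z - 1)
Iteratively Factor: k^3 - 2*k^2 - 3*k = (k + 1)*(k^2 - 3*k) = k*(k + 1)*(k - 3)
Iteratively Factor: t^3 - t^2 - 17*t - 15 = (t + 3)*(t^2 - 4*t - 5) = (t - 5)*(t + 3)*(t + 1)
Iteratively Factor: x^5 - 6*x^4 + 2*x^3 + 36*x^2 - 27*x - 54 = (x - 3)*(x^4 - 3*x^3 - 7*x^2 + 15*x + 18) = (x - 3)^2*(x^3 - 7*x - 6) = (x - 3)^3*(x^2 + 3*x + 2) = (x - 3)^3*(x + 1)*(x + 2)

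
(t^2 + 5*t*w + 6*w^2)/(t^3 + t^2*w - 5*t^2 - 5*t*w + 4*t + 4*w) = (t^2 + 5*t*w + 6*w^2)/(t^3 + t^2*w - 5*t^2 - 5*t*w + 4*t + 4*w)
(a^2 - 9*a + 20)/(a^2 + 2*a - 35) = (a - 4)/(a + 7)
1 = 1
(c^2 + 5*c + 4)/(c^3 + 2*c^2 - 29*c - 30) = (c + 4)/(c^2 + c - 30)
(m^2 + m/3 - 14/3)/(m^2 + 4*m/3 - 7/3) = (m - 2)/(m - 1)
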